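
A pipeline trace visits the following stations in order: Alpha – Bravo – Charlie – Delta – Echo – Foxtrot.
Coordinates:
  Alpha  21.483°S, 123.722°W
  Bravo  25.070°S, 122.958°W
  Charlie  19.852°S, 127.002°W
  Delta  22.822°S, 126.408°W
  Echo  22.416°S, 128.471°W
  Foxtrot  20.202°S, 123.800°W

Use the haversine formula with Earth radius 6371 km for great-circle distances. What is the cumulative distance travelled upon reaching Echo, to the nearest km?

Leg distances:
Alpha→Bravo: 406.4 km  (cumulative 406.4 km)
Bravo→Charlie: 713.5 km  (cumulative 1120.0 km)
Charlie→Delta: 335.9 km  (cumulative 1455.9 km)
Delta→Echo: 216.5 km  (cumulative 1672.4 km)
Cumulative distance at Echo ≈ 1672 km.

1672 km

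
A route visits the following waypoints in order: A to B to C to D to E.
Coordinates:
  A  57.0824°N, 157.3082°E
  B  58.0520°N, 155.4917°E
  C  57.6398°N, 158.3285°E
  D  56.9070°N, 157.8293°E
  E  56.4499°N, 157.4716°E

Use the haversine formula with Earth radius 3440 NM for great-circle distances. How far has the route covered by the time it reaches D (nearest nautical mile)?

223 NM

Leg distances:
A→B: 82.5 NM  (cumulative 82.5 NM)
B→C: 94.0 NM  (cumulative 176.5 NM)
C→D: 46.9 NM  (cumulative 223.4 NM)
Cumulative distance at D ≈ 223 NM.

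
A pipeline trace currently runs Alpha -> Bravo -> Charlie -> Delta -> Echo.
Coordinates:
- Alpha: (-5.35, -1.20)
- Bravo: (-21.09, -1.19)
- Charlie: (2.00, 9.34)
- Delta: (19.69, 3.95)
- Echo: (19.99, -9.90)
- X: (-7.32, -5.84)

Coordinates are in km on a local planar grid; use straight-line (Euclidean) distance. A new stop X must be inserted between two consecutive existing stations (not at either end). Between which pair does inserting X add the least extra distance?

Added distance for inserting X between each consecutive pair:
Alpha–Bravo: 3.8 km
Bravo–Charlie: 7.0 km
Charlie–Delta: 28.0 km
Delta–Echo: 42.5 km
Smallest added distance is 3.8 km, inserting between Alpha and Bravo.

between Alpha and Bravo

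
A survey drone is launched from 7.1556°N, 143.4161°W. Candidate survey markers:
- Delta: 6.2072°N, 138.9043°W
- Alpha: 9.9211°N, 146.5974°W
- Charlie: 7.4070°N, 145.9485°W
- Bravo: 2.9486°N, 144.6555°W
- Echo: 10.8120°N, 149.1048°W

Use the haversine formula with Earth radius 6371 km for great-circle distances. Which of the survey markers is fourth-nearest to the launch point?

Distance to each, sorted:
Charlie: 280.7 km
Alpha: 465.7 km
Bravo: 487.5 km
Delta: 509.3 km
Echo: 745.3 km
The fourth-nearest is Delta at 509.3 km.

Delta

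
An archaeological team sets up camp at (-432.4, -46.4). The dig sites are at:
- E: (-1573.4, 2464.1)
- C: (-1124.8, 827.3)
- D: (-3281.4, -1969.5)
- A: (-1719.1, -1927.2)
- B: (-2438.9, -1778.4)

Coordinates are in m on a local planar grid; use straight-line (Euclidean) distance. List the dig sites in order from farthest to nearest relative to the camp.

Computing each straight-line distance from (-432.4, -46.4):
D (-3281.4, -1969.5): 3437.3 m
E (-1573.4, 2464.1): 2757.6 m
B (-2438.9, -1778.4): 2650.6 m
A (-1719.1, -1927.2): 2278.8 m
C (-1124.8, 827.3): 1114.8 m

D, E, B, A, C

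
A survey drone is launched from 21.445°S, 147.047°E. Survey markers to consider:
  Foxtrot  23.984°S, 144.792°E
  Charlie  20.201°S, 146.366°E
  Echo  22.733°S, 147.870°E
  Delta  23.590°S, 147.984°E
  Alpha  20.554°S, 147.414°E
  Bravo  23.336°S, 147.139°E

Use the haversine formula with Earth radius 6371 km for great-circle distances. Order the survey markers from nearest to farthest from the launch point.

Alpha, Charlie, Echo, Bravo, Delta, Foxtrot

Distances from the launch point:
Alpha 20.554°S, 147.414°E: 106.1 km
Charlie 20.201°S, 146.366°E: 155.4 km
Echo 22.733°S, 147.870°E: 166.4 km
Bravo 23.336°S, 147.139°E: 210.5 km
Delta 23.590°S, 147.984°E: 257.2 km
Foxtrot 23.984°S, 144.792°E: 365.0 km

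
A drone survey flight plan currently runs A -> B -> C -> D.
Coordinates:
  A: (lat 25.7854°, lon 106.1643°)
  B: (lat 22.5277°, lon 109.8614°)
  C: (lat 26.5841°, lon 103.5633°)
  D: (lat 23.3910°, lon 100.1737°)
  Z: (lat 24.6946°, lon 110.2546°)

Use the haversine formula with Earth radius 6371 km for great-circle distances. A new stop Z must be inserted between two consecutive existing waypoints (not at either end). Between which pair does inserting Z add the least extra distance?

Added distance for inserting Z between each consecutive pair:
A–B: 151.7 km
B–C: 166.8 km
C–D: 1243.8 km
Smallest added distance is 151.7 km, inserting between A and B.

between A and B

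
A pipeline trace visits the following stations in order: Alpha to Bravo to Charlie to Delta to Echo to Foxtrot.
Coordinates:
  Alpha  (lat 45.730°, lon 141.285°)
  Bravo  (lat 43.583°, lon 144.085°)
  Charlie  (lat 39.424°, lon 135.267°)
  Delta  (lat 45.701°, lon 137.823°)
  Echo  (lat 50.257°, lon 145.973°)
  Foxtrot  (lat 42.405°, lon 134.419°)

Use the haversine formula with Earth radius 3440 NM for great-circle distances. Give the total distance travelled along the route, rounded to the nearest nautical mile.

Leg distances:
Alpha→Bravo: 175.8 NM  (cumulative 175.8 NM)
Bravo→Charlie: 468.2 NM  (cumulative 644.0 NM)
Charlie→Delta: 393.4 NM  (cumulative 1037.4 NM)
Delta→Echo: 426.3 NM  (cumulative 1463.7 NM)
Echo→Foxtrot: 670.6 NM  (cumulative 2134.3 NM)
Total route length ≈ 2134 NM.

2134 NM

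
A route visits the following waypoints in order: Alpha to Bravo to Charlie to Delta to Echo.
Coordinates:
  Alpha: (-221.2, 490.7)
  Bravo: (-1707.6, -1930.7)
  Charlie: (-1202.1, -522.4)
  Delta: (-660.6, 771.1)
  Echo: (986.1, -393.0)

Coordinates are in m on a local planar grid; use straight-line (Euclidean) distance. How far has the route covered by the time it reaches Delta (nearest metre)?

Leg distances:
Alpha→Bravo: 2841.2 m  (cumulative 2841.2 m)
Bravo→Charlie: 1496.3 m  (cumulative 4337.5 m)
Charlie→Delta: 1402.3 m  (cumulative 5739.8 m)
Cumulative distance at Delta ≈ 5740 m.

5740 m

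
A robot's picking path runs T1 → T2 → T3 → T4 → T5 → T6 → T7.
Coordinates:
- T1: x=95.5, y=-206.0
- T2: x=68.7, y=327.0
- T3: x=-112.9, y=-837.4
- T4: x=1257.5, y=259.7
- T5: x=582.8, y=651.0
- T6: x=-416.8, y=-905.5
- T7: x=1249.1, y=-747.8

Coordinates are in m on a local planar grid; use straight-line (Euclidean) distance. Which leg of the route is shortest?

Leg distances:
T1→T2: 533.7 m
T2→T3: 1178.5 m
T3→T4: 1755.5 m
T4→T5: 780.0 m
T5→T6: 1849.8 m
T6→T7: 1673.3 m
The shortest leg is T1–T2 at 533.7 m.

T1–T2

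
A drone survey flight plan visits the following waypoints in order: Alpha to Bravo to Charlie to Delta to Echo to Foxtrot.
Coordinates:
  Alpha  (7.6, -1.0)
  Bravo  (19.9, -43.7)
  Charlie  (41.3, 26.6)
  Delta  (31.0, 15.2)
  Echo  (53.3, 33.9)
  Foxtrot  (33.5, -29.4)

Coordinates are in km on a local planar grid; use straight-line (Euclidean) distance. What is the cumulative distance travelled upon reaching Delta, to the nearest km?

Leg distances:
Alpha→Bravo: 44.4 km  (cumulative 44.4 km)
Bravo→Charlie: 73.5 km  (cumulative 117.9 km)
Charlie→Delta: 15.4 km  (cumulative 133.3 km)
Cumulative distance at Delta ≈ 133 km.

133 km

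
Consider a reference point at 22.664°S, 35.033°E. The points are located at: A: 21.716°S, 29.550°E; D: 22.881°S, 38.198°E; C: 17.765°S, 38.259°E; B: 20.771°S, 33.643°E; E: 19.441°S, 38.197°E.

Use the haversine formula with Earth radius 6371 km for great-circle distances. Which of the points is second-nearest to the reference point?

Distances from the reference point (22.664°S, 35.033°E):
B: 254.8 km
D: 325.4 km
E: 486.0 km
A: 574.2 km
C: 640.3 km
The second-nearest is D at 325.4 km.

D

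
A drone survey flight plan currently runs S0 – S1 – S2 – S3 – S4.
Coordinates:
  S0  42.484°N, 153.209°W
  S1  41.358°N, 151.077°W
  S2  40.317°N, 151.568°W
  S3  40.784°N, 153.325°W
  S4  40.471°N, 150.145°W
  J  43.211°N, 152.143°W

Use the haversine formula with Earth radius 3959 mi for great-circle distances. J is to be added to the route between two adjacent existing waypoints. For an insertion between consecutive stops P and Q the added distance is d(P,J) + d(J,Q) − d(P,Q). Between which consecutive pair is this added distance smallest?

Added distance for inserting J between each consecutive pair:
S0–S1: 78.5 mi
S1–S2: 264.9 mi
S2–S3: 282.8 mi
S3–S4: 225.6 mi
Smallest added distance is 78.5 mi, inserting between S0 and S1.

between S0 and S1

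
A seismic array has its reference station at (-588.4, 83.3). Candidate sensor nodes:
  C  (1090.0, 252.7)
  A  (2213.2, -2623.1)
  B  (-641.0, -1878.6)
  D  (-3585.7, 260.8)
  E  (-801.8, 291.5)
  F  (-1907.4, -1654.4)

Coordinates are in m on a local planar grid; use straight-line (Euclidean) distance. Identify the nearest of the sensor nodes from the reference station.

Distance to each, sorted:
E: 298.1 m
C: 1686.9 m
B: 1962.6 m
F: 2181.6 m
D: 3002.6 m
A: 3895.3 m
The nearest is E at 298.1 m.

E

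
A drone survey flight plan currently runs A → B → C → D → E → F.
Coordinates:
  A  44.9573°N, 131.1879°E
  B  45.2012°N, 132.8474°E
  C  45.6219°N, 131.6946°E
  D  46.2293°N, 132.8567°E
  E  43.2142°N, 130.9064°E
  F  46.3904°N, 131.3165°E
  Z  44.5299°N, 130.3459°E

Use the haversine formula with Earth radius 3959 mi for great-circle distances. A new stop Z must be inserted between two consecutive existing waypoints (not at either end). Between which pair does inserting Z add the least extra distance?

between E and F

Added distance for inserting Z between each consecutive pair:
A–B: 99.1 mi
B–C: 168.1 mi
C–D: 199.5 mi
D–E: 35.0 mi
E–F: 11.6 mi
Smallest added distance is 11.6 mi, inserting between E and F.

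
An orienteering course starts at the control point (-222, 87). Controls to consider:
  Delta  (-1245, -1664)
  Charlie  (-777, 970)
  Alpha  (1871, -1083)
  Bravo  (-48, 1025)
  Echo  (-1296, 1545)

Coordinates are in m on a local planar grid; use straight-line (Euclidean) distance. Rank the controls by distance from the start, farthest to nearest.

Distances from the start:
Alpha (1871, -1083): 2397.8 m
Delta (-1245, -1664): 2027.9 m
Echo (-1296, 1545): 1810.9 m
Charlie (-777, 970): 1042.9 m
Bravo (-48, 1025): 954.0 m

Alpha, Delta, Echo, Charlie, Bravo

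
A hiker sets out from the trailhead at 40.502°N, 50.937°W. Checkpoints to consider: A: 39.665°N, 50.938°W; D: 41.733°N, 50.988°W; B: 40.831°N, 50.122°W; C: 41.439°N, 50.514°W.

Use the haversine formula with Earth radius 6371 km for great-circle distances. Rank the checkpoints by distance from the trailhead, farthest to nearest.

Distances from the trailhead:
D 41.733°N, 50.988°W: 136.9 km
C 41.439°N, 50.514°W: 110.1 km
A 39.665°N, 50.938°W: 93.1 km
B 40.831°N, 50.122°W: 77.9 km

D, C, A, B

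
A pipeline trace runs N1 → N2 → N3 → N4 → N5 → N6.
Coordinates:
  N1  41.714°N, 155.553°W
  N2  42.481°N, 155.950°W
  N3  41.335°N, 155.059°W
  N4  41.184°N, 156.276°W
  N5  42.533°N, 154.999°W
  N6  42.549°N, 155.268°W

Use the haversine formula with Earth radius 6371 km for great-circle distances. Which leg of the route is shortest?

N5–N6

Leg distances:
N1→N2: 91.4 km
N2→N3: 147.2 km
N3→N4: 103.1 km
N4→N5: 183.5 km
N5→N6: 22.1 km
The shortest leg is N5–N6 at 22.1 km.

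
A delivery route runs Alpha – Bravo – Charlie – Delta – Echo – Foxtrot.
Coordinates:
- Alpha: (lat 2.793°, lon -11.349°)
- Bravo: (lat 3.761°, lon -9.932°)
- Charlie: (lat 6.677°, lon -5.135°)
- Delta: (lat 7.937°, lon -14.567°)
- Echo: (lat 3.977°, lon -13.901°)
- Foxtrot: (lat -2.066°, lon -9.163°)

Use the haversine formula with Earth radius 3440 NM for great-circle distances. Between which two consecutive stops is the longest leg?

Leg distances:
Alpha→Bravo: 102.9 NM
Bravo→Charlie: 336.0 NM
Charlie→Delta: 566.7 NM
Delta→Echo: 241.1 NM
Echo→Foxtrot: 460.9 NM
The longest leg is Charlie–Delta at 566.7 NM.

Charlie–Delta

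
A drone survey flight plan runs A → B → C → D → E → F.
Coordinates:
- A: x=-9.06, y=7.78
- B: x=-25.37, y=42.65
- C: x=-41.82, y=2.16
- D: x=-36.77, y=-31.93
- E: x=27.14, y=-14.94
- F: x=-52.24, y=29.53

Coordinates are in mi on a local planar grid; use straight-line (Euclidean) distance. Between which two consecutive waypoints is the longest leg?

Leg distances:
A→B: 38.5 mi
B→C: 43.7 mi
C→D: 34.5 mi
D→E: 66.1 mi
E→F: 91.0 mi
The longest leg is E–F at 91.0 mi.

E–F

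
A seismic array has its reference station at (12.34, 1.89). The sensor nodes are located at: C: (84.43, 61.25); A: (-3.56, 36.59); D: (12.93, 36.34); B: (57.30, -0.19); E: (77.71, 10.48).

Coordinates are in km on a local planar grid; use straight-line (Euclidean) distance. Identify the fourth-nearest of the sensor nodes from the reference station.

E

Distances from the reference station ((12.34, 1.89)):
D: 34.5 km
A: 38.2 km
B: 45.0 km
E: 65.9 km
C: 93.4 km
The fourth-nearest is E at 65.9 km.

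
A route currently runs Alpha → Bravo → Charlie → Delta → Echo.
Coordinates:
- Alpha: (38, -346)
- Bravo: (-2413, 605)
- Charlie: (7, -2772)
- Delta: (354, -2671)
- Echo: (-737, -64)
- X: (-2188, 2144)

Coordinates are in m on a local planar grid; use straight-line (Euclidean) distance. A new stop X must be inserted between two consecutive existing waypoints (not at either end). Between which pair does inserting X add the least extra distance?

Added distance for inserting X between each consecutive pair:
Alpha–Bravo: 2266.3 m
Bravo–Charlie: 2784.6 m
Charlie–Delta: 10467.2 m
Delta–Echo: 5260.8 m
Smallest added distance is 2266.3 m, inserting between Alpha and Bravo.

between Alpha and Bravo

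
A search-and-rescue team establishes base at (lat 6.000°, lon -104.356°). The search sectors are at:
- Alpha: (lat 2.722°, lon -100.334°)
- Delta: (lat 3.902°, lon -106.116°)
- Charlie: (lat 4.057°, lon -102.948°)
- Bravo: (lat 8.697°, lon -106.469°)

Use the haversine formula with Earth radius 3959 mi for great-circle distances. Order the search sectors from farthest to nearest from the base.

Alpha, Bravo, Delta, Charlie

Distance from the base at (lat 6.000°, lon -104.356°) to each:
Alpha (lat 2.722°, lon -100.334°): 357.9 mi
Bravo (lat 8.697°, lon -106.469°): 236.0 mi
Delta (lat 3.902°, lon -106.116°): 188.9 mi
Charlie (lat 4.057°, lon -102.948°): 165.6 mi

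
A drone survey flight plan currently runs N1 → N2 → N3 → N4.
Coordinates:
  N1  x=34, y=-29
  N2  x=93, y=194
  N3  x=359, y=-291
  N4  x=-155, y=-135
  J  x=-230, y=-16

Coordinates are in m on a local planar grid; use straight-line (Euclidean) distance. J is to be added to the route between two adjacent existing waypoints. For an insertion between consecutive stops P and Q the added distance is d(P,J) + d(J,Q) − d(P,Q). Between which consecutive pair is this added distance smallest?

between N3 and N4

Added distance for inserting J between each consecutive pair:
N1–N2: 418.9 m
N2–N3: 482.1 m
N3–N4: 253.5 m
Smallest added distance is 253.5 m, inserting between N3 and N4.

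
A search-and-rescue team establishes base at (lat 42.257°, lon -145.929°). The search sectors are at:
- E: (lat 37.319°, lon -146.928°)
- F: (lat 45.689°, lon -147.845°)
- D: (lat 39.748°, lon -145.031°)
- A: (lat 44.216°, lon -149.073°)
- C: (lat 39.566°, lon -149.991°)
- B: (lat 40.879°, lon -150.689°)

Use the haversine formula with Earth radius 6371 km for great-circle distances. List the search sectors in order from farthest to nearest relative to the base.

Computing each great-circle distance from (lat 42.257°, lon -145.929°):
E (lat 37.319°, lon -146.928°): 555.7 km
C (lat 39.566°, lon -149.991°): 453.8 km
B (lat 40.879°, lon -150.689°): 424.5 km
F (lat 45.689°, lon -147.845°): 411.2 km
A (lat 44.216°, lon -149.073°): 335.1 km
D (lat 39.748°, lon -145.031°): 289.0 km

E, C, B, F, A, D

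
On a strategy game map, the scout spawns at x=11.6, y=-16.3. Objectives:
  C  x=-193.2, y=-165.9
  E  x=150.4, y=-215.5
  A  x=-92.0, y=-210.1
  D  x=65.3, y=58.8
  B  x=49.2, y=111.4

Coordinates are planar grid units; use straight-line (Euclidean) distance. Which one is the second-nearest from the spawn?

Distances from the spawn (x=11.6, y=-16.3):
D: 92.3
B: 133.1
A: 219.8
E: 242.8
C: 253.6
The second-nearest is B at 133.1.

B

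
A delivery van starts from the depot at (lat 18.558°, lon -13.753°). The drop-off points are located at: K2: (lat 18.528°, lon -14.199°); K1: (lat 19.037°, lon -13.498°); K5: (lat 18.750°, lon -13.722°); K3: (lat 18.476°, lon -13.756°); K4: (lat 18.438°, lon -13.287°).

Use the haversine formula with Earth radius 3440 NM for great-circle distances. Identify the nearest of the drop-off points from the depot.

K3

Distances from the depot ((lat 18.558°, lon -13.753°)):
K3: 4.9 NM
K5: 11.7 NM
K2: 25.5 NM
K4: 27.5 NM
K1: 32.2 NM
The nearest is K3 at 4.9 NM.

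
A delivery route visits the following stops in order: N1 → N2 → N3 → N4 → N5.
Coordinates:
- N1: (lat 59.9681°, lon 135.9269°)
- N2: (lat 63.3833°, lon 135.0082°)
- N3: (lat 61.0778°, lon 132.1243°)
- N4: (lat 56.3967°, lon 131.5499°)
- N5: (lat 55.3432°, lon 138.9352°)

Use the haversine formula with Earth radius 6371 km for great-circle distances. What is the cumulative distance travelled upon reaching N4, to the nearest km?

1201 km

Leg distances:
N1→N2: 382.8 km  (cumulative 382.8 km)
N2→N3: 296.7 km  (cumulative 679.5 km)
N3→N4: 521.6 km  (cumulative 1201.0 km)
Cumulative distance at N4 ≈ 1201 km.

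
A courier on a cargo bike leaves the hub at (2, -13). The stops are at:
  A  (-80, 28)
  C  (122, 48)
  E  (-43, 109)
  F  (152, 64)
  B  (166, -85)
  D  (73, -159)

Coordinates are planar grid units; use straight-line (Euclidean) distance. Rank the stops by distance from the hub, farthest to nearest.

Distances from the hub:
B (166, -85): 179.1
F (152, 64): 168.6
D (73, -159): 162.3
C (122, 48): 134.6
E (-43, 109): 130.0
A (-80, 28): 91.7

B, F, D, C, E, A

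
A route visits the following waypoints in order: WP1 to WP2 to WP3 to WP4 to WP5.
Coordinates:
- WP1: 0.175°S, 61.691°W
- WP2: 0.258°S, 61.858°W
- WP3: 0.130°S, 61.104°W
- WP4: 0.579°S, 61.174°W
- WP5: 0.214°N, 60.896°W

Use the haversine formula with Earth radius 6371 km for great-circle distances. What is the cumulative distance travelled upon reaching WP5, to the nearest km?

250 km

Leg distances:
WP1→WP2: 20.7 km  (cumulative 20.7 km)
WP2→WP3: 85.0 km  (cumulative 105.8 km)
WP3→WP4: 50.5 km  (cumulative 156.3 km)
WP4→WP5: 93.4 km  (cumulative 249.7 km)
Cumulative distance at WP5 ≈ 250 km.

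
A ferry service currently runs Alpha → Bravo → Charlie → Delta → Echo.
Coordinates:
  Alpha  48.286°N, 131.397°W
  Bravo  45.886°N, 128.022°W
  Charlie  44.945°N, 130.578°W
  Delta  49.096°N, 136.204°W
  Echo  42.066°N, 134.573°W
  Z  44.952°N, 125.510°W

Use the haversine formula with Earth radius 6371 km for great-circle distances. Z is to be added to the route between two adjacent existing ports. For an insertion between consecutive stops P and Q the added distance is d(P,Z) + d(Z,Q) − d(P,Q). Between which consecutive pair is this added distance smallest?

Added distance for inserting Z between each consecutive pair:
Alpha–Bravo: 434.9 km
Bravo–Charlie: 395.4 km
Charlie–Delta: 701.9 km
Delta–Echo: 937.0 km
Smallest added distance is 395.4 km, inserting between Bravo and Charlie.

between Bravo and Charlie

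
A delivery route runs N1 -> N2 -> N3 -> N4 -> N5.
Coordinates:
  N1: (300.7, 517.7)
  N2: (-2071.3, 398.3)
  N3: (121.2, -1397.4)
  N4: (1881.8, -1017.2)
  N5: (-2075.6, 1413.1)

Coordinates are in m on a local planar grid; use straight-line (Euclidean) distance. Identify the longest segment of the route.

Leg distances:
N1→N2: 2375.0 m
N2→N3: 2834.0 m
N3→N4: 1801.2 m
N4→N5: 4644.1 m
The longest leg is N4–N5 at 4644.1 m.

N4–N5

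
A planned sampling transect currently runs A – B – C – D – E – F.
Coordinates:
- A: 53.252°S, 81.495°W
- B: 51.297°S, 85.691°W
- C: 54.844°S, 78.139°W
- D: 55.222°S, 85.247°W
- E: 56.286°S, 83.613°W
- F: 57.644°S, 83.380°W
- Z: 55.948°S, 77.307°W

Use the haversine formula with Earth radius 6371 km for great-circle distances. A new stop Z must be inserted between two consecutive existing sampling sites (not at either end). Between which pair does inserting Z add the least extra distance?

between C and D

Added distance for inserting Z between each consecutive pair:
A–B: 800.5 km
B–C: 249.8 km
C–D: 184.0 km
D–E: 741.4 km
E–F: 655.8 km
Smallest added distance is 184.0 km, inserting between C and D.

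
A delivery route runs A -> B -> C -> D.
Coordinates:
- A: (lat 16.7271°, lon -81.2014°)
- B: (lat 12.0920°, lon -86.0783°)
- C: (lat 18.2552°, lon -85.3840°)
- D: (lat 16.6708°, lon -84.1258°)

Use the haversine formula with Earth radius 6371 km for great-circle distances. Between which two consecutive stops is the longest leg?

Leg distances:
A→B: 735.7 km
B→C: 689.4 km
C→D: 221.0 km
The longest leg is A–B at 735.7 km.

A–B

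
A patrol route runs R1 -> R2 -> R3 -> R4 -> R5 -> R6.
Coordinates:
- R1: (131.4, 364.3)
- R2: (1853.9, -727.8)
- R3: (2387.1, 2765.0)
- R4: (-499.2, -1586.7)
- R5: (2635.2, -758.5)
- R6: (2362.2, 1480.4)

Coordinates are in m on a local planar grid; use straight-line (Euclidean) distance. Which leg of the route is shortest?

R1–R2

Leg distances:
R1→R2: 2039.5 m
R2→R3: 3533.3 m
R3→R4: 5221.9 m
R4→R5: 3242.0 m
R5→R6: 2255.5 m
The shortest leg is R1–R2 at 2039.5 m.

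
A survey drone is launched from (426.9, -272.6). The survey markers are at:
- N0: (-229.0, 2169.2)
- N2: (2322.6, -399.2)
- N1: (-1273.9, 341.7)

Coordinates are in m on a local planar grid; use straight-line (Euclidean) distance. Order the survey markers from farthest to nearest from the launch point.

N0, N2, N1

Computing each straight-line distance from (426.9, -272.6):
N0 (-229.0, 2169.2): 2528.4 m
N2 (2322.6, -399.2): 1899.9 m
N1 (-1273.9, 341.7): 1808.3 m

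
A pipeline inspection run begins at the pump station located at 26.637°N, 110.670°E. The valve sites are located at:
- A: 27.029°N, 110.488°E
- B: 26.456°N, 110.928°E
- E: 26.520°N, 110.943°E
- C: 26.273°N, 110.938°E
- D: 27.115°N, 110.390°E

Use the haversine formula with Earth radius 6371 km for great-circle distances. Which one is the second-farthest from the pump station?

C

Distance to each, sorted:
D: 60.0 km
C: 48.5 km
A: 47.2 km
B: 32.6 km
E: 30.1 km
The second-farthest is C at 48.5 km.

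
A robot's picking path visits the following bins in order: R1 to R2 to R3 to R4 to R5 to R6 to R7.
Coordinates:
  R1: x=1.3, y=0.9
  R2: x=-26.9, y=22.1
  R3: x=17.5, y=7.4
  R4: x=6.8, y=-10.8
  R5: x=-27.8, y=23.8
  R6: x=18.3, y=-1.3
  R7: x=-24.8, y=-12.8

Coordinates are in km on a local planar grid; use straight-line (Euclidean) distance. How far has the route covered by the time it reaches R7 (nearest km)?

249 km

Leg distances:
R1→R2: 35.3 km  (cumulative 35.3 km)
R2→R3: 46.8 km  (cumulative 82.1 km)
R3→R4: 21.1 km  (cumulative 103.2 km)
R4→R5: 48.9 km  (cumulative 152.1 km)
R5→R6: 52.5 km  (cumulative 204.6 km)
R6→R7: 44.6 km  (cumulative 249.2 km)
Cumulative distance at R7 ≈ 249 km.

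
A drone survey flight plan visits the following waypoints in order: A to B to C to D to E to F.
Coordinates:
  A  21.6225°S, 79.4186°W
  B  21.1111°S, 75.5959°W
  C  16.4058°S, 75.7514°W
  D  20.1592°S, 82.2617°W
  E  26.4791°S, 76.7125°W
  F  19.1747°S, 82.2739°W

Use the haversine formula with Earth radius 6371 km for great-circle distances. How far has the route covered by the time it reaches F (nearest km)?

3622 km

Leg distances:
A→B: 399.9 km  (cumulative 399.9 km)
B→C: 523.5 km  (cumulative 923.4 km)
C→D: 804.0 km  (cumulative 1727.3 km)
D→E: 902.4 km  (cumulative 2629.8 km)
E→F: 991.9 km  (cumulative 3621.7 km)
Cumulative distance at F ≈ 3622 km.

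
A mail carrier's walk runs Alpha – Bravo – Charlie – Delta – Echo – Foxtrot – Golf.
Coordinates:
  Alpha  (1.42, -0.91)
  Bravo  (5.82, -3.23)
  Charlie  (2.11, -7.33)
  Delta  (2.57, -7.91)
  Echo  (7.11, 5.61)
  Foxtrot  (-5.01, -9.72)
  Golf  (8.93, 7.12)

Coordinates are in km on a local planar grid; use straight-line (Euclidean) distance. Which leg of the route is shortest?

Leg distances:
Alpha→Bravo: 5.0 km
Bravo→Charlie: 5.5 km
Charlie→Delta: 0.7 km
Delta→Echo: 14.3 km
Echo→Foxtrot: 19.5 km
Foxtrot→Golf: 21.9 km
The shortest leg is Charlie–Delta at 0.7 km.

Charlie–Delta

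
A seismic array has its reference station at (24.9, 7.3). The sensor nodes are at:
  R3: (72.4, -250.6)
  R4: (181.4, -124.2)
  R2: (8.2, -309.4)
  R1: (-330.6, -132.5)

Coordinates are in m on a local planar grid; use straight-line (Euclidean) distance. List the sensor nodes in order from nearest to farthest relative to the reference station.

Distances from the reference station:
R4 (181.4, -124.2): 204.4 m
R3 (72.4, -250.6): 262.2 m
R2 (8.2, -309.4): 317.1 m
R1 (-330.6, -132.5): 382.0 m

R4, R3, R2, R1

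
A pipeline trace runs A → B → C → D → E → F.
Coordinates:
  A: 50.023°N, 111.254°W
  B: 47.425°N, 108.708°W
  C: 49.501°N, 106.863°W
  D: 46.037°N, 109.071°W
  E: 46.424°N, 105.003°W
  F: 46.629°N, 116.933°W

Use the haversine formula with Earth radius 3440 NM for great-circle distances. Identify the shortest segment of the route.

Leg distances:
A→B: 185.7 NM
B→C: 144.7 NM
C→D: 226.2 NM
D→E: 170.5 NM
E→F: 492.5 NM
The shortest leg is B–C at 144.7 NM.

B–C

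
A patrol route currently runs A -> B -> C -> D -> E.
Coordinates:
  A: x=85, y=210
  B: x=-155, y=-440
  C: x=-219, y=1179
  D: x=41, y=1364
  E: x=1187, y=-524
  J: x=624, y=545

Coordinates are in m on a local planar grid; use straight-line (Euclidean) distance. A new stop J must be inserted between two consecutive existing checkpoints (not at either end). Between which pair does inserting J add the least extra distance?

Added distance for inserting J between each consecutive pair:
A–B: 1197.5 m
B–C: 690.3 m
C–D: 1741.0 m
D–E: 4.9 m
Smallest added distance is 4.9 m, inserting between D and E.

between D and E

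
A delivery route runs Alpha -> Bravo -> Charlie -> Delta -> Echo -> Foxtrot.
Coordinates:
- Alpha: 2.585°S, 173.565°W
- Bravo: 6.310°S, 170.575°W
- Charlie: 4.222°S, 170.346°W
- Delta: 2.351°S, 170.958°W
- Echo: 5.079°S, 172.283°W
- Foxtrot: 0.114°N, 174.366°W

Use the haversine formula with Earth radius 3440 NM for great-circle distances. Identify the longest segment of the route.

Echo–Foxtrot

Leg distances:
Alpha→Bravo: 286.4 NM
Bravo→Charlie: 126.1 NM
Charlie→Delta: 118.2 NM
Delta→Echo: 182.0 NM
Echo→Foxtrot: 335.9 NM
The longest leg is Echo–Foxtrot at 335.9 NM.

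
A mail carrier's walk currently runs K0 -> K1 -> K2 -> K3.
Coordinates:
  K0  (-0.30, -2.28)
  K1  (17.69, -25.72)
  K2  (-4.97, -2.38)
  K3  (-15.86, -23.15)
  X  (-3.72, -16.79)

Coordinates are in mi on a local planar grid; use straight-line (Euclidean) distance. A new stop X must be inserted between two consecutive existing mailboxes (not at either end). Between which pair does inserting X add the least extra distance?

between K2 and K3

Added distance for inserting X between each consecutive pair:
K0–K1: 8.6 mi
K1–K2: 5.1 mi
K2–K3: 4.7 mi
Smallest added distance is 4.7 mi, inserting between K2 and K3.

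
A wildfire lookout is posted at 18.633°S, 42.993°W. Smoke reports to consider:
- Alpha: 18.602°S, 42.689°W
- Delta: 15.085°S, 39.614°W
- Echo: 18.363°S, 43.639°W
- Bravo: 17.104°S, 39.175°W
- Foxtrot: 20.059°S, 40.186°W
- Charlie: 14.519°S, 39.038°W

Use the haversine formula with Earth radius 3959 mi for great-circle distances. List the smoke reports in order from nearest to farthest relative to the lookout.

Distances from the lookout:
Alpha 18.602°S, 42.689°W: 20.0 mi
Echo 18.363°S, 43.639°W: 46.3 mi
Foxtrot 20.059°S, 40.186°W: 207.8 mi
Bravo 17.104°S, 39.175°W: 272.4 mi
Delta 15.085°S, 39.614°W: 331.7 mi
Charlie 14.519°S, 39.038°W: 386.5 mi

Alpha, Echo, Foxtrot, Bravo, Delta, Charlie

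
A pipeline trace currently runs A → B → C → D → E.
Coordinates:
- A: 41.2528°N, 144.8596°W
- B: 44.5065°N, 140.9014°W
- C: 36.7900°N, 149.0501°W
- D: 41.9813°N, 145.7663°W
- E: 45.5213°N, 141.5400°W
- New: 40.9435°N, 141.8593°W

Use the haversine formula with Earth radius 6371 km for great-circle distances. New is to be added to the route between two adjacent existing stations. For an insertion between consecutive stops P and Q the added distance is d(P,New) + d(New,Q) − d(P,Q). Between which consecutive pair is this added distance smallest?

between B and C

Added distance for inserting New between each consecutive pair:
A–B: 173.0 km
B–C: 80.3 km
C–D: 477.7 km
D–E: 335.4 km
Smallest added distance is 80.3 km, inserting between B and C.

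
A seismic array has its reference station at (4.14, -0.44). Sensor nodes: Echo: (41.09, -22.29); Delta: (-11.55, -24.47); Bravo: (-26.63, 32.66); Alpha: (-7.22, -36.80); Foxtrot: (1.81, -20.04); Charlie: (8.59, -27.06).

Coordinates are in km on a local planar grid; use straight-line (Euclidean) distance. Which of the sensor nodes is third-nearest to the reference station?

Delta

Distances from the reference station ((4.14, -0.44)):
Foxtrot: 19.7 km
Charlie: 27.0 km
Delta: 28.7 km
Alpha: 38.1 km
Echo: 42.9 km
Bravo: 45.2 km
The third-nearest is Delta at 28.7 km.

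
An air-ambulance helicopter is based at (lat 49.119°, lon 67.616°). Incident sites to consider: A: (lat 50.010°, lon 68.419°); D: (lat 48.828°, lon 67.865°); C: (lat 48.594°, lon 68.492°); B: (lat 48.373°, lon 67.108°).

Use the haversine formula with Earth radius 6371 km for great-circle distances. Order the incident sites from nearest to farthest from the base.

Distances from the base:
D (lat 48.828°, lon 67.865°): 37.1 km
C (lat 48.594°, lon 68.492°): 86.7 km
B (lat 48.373°, lon 67.108°): 90.9 km
A (lat 50.010°, lon 68.419°): 114.8 km

D, C, B, A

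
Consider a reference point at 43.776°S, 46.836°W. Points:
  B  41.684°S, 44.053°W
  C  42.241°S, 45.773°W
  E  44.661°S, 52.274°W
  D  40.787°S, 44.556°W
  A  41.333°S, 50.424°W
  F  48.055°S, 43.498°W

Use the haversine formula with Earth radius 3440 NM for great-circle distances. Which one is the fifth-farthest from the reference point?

B

Distances from the reference point (43.776°S, 46.836°W):
F: 292.2 NM
E: 239.9 NM
A: 216.1 NM
D: 206.0 NM
B: 175.6 NM
C: 103.3 NM
The fifth-farthest is B at 175.6 NM.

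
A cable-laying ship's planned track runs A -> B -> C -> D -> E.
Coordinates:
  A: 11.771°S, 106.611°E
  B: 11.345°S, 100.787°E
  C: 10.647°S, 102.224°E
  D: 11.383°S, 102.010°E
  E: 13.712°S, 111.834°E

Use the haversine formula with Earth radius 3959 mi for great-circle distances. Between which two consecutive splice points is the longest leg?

D–E

Leg distances:
A→B: 395.4 mi
B→C: 108.7 mi
C→D: 52.9 mi
D→E: 681.8 mi
The longest leg is D–E at 681.8 mi.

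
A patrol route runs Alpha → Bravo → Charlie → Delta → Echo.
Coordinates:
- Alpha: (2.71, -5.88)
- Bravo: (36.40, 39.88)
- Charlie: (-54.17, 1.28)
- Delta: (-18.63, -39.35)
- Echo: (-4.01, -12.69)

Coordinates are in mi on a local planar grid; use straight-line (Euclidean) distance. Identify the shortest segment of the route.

Leg distances:
Alpha→Bravo: 56.8 mi
Bravo→Charlie: 98.5 mi
Charlie→Delta: 54.0 mi
Delta→Echo: 30.4 mi
The shortest leg is Delta–Echo at 30.4 mi.

Delta–Echo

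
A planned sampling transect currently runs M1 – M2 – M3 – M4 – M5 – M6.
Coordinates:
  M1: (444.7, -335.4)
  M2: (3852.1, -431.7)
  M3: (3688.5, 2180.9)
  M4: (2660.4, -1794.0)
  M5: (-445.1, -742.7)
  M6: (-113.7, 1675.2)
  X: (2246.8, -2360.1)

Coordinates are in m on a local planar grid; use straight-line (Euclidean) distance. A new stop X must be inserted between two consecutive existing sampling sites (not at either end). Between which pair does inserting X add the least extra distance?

between M4 and M5

Added distance for inserting X between each consecutive pair:
M1–M2: 1810.9 m
M2–M3: 4655.8 m
M3–M4: 1359.8 m
M4–M5: 562.9 m
M5–M6: 5374.9 m
Smallest added distance is 562.9 m, inserting between M4 and M5.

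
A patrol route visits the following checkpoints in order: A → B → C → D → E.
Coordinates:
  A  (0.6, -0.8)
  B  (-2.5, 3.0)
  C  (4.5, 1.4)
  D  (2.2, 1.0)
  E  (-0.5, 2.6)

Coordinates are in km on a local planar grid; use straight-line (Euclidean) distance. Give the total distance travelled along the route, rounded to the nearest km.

Leg distances:
A→B: 4.9 km  (cumulative 4.9 km)
B→C: 7.2 km  (cumulative 12.1 km)
C→D: 2.3 km  (cumulative 14.4 km)
D→E: 3.1 km  (cumulative 17.6 km)
Total route length ≈ 18 km.

18 km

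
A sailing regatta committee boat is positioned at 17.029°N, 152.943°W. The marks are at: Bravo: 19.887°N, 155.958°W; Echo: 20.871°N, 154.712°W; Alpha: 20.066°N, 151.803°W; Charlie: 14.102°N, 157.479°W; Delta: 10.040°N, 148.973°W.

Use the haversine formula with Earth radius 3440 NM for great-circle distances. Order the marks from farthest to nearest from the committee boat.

Delta, Charlie, Echo, Bravo, Alpha

Distances from the committee boat:
Delta 10.040°N, 148.973°W: 479.3 NM
Charlie 14.102°N, 157.479°W: 315.7 NM
Echo 20.871°N, 154.712°W: 251.6 NM
Bravo 19.887°N, 155.958°W: 242.7 NM
Alpha 20.066°N, 151.803°W: 193.5 NM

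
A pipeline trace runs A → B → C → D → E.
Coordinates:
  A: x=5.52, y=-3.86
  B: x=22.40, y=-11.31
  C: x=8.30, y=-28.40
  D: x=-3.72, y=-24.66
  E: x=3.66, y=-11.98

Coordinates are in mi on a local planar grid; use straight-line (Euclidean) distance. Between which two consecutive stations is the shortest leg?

Leg distances:
A→B: 18.5 mi
B→C: 22.2 mi
C→D: 12.6 mi
D→E: 14.7 mi
The shortest leg is C–D at 12.6 mi.

C–D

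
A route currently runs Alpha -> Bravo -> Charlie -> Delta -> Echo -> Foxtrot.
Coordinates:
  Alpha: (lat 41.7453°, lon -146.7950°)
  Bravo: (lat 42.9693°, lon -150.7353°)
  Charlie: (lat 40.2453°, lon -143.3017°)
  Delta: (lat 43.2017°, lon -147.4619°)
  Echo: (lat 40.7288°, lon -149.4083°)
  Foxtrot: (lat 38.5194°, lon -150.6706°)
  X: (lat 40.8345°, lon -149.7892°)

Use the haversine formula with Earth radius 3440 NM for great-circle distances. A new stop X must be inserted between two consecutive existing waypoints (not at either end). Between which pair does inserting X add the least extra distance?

between Echo and Foxtrot

Added distance for inserting X between each consecutive pair:
Alpha–Bravo: 91.1 NM
Bravo–Charlie: 61.6 NM
Charlie–Delta: 216.7 NM
Delta–Echo: 22.4 NM
Echo–Foxtrot: 18.4 NM
Smallest added distance is 18.4 NM, inserting between Echo and Foxtrot.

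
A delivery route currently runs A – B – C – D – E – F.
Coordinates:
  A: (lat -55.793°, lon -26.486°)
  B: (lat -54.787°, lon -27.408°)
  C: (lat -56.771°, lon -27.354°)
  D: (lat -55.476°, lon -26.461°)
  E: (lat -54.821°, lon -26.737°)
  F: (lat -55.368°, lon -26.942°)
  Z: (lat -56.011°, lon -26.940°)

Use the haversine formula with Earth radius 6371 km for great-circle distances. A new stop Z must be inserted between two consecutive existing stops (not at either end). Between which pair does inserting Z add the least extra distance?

between C and D

Added distance for inserting Z between each consecutive pair:
A–B: 50.4 km
B–C: 6.9 km
C–D: 0.6 km
D–E: 124.6 km
E–F: 142.2 km
Smallest added distance is 0.6 km, inserting between C and D.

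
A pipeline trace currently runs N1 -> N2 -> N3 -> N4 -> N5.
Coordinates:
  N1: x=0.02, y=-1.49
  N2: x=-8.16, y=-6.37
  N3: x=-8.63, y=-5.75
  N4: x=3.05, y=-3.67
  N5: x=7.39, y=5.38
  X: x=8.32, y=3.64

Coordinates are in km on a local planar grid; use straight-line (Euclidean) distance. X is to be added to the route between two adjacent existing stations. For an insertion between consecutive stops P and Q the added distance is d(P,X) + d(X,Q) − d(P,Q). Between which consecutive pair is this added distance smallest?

Added distance for inserting X between each consecutive pair:
N1–N2: 19.5 km
N2–N3: 37.9 km
N3–N4: 16.5 km
N4–N5: 0.9 km
Smallest added distance is 0.9 km, inserting between N4 and N5.

between N4 and N5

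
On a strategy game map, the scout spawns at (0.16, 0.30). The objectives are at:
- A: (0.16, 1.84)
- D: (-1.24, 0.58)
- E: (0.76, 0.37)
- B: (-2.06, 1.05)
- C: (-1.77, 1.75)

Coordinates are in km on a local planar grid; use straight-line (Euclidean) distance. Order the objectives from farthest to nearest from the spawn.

Computing each straight-line distance from (0.16, 0.30):
C (-1.77, 1.75): 2.4 km
B (-2.06, 1.05): 2.3 km
A (0.16, 1.84): 1.5 km
D (-1.24, 0.58): 1.4 km
E (0.76, 0.37): 0.6 km

C, B, A, D, E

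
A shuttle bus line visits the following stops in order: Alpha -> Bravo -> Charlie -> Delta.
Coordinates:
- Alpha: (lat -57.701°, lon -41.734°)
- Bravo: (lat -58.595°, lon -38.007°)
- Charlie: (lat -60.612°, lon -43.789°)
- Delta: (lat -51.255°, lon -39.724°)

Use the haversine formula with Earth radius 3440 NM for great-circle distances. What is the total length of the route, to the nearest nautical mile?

Leg distances:
Alpha→Bravo: 129.7 NM  (cumulative 129.7 NM)
Bravo→Charlie: 213.2 NM  (cumulative 342.9 NM)
Charlie→Delta: 577.9 NM  (cumulative 920.8 NM)
Total route length ≈ 921 NM.

921 NM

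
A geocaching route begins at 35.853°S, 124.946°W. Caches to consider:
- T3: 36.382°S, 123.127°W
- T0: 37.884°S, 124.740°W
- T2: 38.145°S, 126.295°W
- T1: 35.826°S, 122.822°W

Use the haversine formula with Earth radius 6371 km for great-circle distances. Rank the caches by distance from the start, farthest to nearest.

Computing each great-circle distance from 35.853°S, 124.946°W:
T2 38.145°S, 126.295°W: 281.6 km
T0 37.884°S, 124.740°W: 226.6 km
T1 35.826°S, 122.822°W: 191.5 km
T3 36.382°S, 123.127°W: 173.7 km

T2, T0, T1, T3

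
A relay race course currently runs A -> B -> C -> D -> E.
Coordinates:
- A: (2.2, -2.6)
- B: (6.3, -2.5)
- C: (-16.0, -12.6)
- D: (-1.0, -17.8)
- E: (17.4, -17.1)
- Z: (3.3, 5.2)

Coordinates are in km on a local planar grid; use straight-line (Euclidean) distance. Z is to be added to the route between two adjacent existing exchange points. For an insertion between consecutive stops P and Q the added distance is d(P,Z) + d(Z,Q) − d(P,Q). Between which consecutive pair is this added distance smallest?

Added distance for inserting Z between each consecutive pair:
A–B: 12.0 km
B–C: 10.0 km
C–D: 33.8 km
D–E: 31.4 km
Smallest added distance is 10.0 km, inserting between B and C.

between B and C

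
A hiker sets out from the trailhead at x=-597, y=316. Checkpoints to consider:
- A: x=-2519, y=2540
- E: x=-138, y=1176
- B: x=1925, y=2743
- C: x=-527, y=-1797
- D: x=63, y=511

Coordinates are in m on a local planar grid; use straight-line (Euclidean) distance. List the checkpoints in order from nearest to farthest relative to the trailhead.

Computing each straight-line distance from x=-597, y=316:
D x=63, y=511: 688.2 m
E x=-138, y=1176: 974.8 m
C x=-527, y=-1797: 2114.2 m
A x=-2519, y=2540: 2939.4 m
B x=1925, y=2743: 3500.1 m

D, E, C, A, B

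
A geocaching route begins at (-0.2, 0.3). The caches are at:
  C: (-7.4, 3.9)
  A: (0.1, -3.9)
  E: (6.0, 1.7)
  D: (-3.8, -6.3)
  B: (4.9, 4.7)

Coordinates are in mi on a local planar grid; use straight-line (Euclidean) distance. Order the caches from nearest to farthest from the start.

A, E, B, D, C

Computing each straight-line distance from (-0.2, 0.3):
A (0.1, -3.9): 4.2 mi
E (6.0, 1.7): 6.4 mi
B (4.9, 4.7): 6.7 mi
D (-3.8, -6.3): 7.5 mi
C (-7.4, 3.9): 8.0 mi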